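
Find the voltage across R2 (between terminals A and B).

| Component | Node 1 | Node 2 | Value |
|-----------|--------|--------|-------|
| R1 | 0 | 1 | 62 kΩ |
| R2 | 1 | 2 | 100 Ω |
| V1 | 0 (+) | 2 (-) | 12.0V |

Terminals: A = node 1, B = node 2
R1 and R2 are in series across V1 (node 0 → node 1 → node 2), and the output A–B is taken across R2, so this is a voltage divider.
Series current: I = V1/(R1 + R2) = 12/(62000 + 100) = 12/62100 = 0.0001932 A
V_R2 = I × R2 = V1 × R2/(R1 + R2) = 12 × 100/62100 = 0.01932 V

Final answer: 0.01932 V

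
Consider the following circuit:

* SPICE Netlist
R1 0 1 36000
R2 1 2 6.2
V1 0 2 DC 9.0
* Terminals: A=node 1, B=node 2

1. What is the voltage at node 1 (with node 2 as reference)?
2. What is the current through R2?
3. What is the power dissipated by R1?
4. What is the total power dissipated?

Nodal analysis, taking node 2 as the 0 V reference.
Source V1 fixes V_0 = 9 V.
KCL at each unknown node (sum of currents leaving = 0; resistances in Ω):
  Node 1: (V_1 - 9)/36000 + (V_1 - 0)/6.2 = 0
Collecting terms: 0.1613 × V_1 = 0.00025  =>  V_1 = 0.00155 V
Part 1:
  Read off the nodal solution: V_1 = 0.00155 V
Part 2:
  I_R2 = (V_1 - V_2)/R2 = (0.00155 - 0)/6.2 = 0.00025 A
  Magnitude: I_R2 = 0.00025 A
Part 3:
  I_R1 = (V_0 - V_1)/R1 = (9 - 0.00155)/36000 = 0.00025 A
  P_R1 = I_R1² × R1 = (0.00025)² × 36000 = 0.002249 W
Part 4:
  Power in each resistor, P = (ΔV)²/R:
    P_R1 = (9 - 0.00155)²/36000 = 0.002249 W
    P_R2 = (0.00155 - 0)²/6.2 = 0.0000003874 W
  P_total = P_R1 + P_R2 = 0.00225 W

Final answers:
1. V_1 = 0.00155 V
2. I_R2 = 0.00025 A
3. P_R1 = 0.002249 W
4. P_total = 0.00225 W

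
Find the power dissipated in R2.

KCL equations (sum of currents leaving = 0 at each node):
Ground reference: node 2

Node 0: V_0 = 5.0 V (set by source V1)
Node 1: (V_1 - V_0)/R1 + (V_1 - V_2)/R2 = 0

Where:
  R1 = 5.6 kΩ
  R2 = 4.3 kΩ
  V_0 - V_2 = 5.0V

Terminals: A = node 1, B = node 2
Nodal analysis, taking node 2 as the 0 V reference.
Source V1 fixes V_0 = 5 V.
KCL at each unknown node (sum of currents leaving = 0; resistances in Ω):
  Node 1: (V_1 - 5)/5600 + (V_1 - 0)/4300 = 0
Collecting terms: 0.0004111 × V_1 = 0.0008929  =>  V_1 = 2.172 V
I_R2 = (V_1 - V_2)/R2 = (2.172 - 0)/4300 = 0.0005051 A
P_R2 = I_R2² × R2 = (0.0005051)² × 4300 = 0.001097 W

Final answer: 0.001097 W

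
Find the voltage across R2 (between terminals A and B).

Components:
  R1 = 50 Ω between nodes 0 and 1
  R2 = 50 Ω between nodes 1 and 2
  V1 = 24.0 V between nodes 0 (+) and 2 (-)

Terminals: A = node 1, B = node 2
R1 and R2 are in series across V1 (node 0 → node 1 → node 2), and the output A–B is taken across R2, so this is a voltage divider.
Series current: I = V1/(R1 + R2) = 24/(50 + 50) = 24/100 = 0.24 A
V_R2 = I × R2 = V1 × R2/(R1 + R2) = 24 × 50/100 = 12 V

Final answer: 12 V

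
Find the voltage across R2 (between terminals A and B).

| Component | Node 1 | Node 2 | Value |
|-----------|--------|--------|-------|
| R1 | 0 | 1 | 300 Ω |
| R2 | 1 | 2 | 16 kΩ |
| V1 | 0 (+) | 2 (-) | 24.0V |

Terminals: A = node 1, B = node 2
R1 and R2 are in series across V1 (node 0 → node 1 → node 2), and the output A–B is taken across R2, so this is a voltage divider.
Series current: I = V1/(R1 + R2) = 24/(300 + 16000) = 24/16300 = 0.001472 A
V_R2 = I × R2 = V1 × R2/(R1 + R2) = 24 × 16000/16300 = 23.56 V

Final answer: 23.56 V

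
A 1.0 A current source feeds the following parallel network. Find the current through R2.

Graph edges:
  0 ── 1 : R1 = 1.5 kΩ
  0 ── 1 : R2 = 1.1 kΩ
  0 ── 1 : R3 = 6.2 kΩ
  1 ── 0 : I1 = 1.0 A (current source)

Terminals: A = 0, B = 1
All resistors sit directly between nodes 0 and 1, so they are in parallel and share one voltage V; the full source current 1 A splits among them.
1/R_par = 1/1500 + 1/1100 + 1/6200 = 0.001737 S  =>  R_par = 575.7 Ω
V = I × R_par = 1 × 575.7 = 575.7 V
I_R2 = V/R2 = 575.7/1100 = 0.5234 A

Final answer: 0.5234 A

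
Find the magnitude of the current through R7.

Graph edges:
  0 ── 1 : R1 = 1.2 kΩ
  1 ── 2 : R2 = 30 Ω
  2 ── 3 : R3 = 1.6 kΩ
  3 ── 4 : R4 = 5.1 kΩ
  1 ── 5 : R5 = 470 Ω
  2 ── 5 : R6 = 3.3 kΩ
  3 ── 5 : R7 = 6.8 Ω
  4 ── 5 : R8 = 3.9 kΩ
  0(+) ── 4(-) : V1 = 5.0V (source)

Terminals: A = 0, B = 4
Nodal analysis, taking node 4 as the 0 V reference.
Source V1 fixes V_0 = 5 V.
KCL at each unknown node (sum of currents leaving = 0; resistances in Ω):
  Node 1: (V_1 - 5)/1200 + (V_1 - V_2)/30 + (V_1 - V_5)/470 = 0
  Node 2: (V_2 - V_1)/30 + (V_2 - V_3)/1600 + (V_2 - V_5)/3300 = 0
  Node 3: (V_3 - V_2)/1600 + (V_3 - 0)/5100 + (V_3 - V_5)/6.8 = 0
  Node 5: (V_5 - V_1)/470 + (V_5 - V_2)/3300 + (V_5 - V_3)/6.8 + (V_5 - 0)/3900 = 0
Collecting terms (coefficients in siemens):
  0.03629·V_1 - 0.03333·V_2 - 0.002128·V_5 = 0.004167
  0.03426·V_2 - 0.03333·V_1 - 0.000625·V_3 - 0.000303·V_5 = 0
  0.1479·V_3 - 0.000625·V_2 - 0.1471·V_5 = 0
  0.1497·V_5 - 0.002128·V_1 - 0.000303·V_2 - 0.1471·V_3 = 0
Solving these 4 simultaneous equations (Gaussian elimination) gives:
  V_1 = 3.396 V, V_2 = 3.384 V, V_3 = 2.953 V, V_5 = 2.955 V
I_R7 = (V_3 - V_5)/R7 = (2.953 - 2.955)/6.8 = -0.0003098 A
|I_R7| = 0.0003098 A

Final answer: |I_R7| = 0.0003098 A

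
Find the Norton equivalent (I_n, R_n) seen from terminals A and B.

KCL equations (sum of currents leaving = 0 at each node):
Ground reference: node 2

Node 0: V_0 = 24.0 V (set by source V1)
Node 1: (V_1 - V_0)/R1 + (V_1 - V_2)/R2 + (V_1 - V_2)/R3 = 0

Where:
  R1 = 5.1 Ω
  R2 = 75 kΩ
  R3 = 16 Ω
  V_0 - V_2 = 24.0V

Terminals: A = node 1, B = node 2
Find the Thévenin equivalent first; then I_n = V_th/R_th and R_n = R_th.
Step 1 — V_th is the open-circuit voltage V_A - V_B (nothing connected across the terminals).
Nodal analysis, taking node 2 as the 0 V reference.
Source V1 fixes V_0 = 24 V.
KCL at each unknown node (sum of currents leaving = 0; resistances in Ω):
  Node 1: (V_1 - 24)/5.1 + (V_1 - 0)/75000 + (V_1 - 0)/16 = 0
Collecting terms: 0.2586 × V_1 = 4.706  =>  V_1 = 18.2 V
V_th = V_1 - V_2 = 18.2 - 0 = 18.2 V
Step 2 — R_th: zero the source — replace V1 by a short circuit (node 2 merges into node 0) — and find the resistance seen between A (node 1) and B (node 0).
Reduce the network between node 1 (A) and node 0 (B) by series/parallel combination:
  Rp1 = R1 ‖ R2 ‖ R3 (parallel, all between nodes 0 and 1) = 1/(1/5.1 + 1/75000 + 1/16) = 3.867 Ω
R_th = 3.867 Ω
I_n = V_th/R_th = 18.2/3.867 = 4.706 A, and R_n = R_th = 3.867 Ω

Final answer: I_n = 4.706 A, R_n = 3.867 Ω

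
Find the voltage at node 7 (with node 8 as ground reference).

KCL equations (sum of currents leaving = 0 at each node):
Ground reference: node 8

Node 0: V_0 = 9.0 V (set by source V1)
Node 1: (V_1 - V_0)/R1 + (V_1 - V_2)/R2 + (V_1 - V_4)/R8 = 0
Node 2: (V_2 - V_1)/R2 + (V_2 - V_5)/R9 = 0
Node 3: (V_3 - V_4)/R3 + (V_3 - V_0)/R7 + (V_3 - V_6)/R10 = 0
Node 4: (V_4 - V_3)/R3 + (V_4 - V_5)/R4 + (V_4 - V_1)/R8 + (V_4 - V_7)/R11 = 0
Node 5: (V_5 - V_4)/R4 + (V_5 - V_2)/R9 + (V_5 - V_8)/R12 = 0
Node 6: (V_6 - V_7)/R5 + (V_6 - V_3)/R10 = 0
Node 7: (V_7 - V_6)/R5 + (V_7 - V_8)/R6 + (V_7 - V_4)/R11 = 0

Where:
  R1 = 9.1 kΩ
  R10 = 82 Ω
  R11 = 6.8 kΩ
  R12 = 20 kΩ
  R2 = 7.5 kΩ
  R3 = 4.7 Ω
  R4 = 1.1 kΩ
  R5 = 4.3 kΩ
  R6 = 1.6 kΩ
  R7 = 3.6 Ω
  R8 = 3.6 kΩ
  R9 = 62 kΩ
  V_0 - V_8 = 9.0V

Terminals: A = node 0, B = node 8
Nodal analysis, taking node 8 as the 0 V reference.
Source V1 fixes V_0 = 9 V.
KCL at each unknown node (sum of currents leaving = 0; resistances in Ω):
  Node 1: (V_1 - 9)/9100 + (V_1 - V_2)/7500 + (V_1 - V_4)/3600 = 0
  Node 2: (V_2 - V_1)/7500 + (V_2 - V_5)/62000 = 0
  Node 3: (V_3 - V_4)/4.7 + (V_3 - 9)/3.6 + (V_3 - V_6)/82 = 0
  Node 4: (V_4 - V_3)/4.7 + (V_4 - V_5)/1100 + (V_4 - V_1)/3600 + (V_4 - V_7)/6800 = 0
  Node 5: (V_5 - V_4)/1100 + (V_5 - V_2)/62000 + (V_5 - 0)/20000 = 0
  Node 6: (V_6 - V_7)/4300 + (V_6 - V_3)/82 = 0
  Node 7: (V_7 - V_6)/4300 + (V_7 - 0)/1600 + (V_7 - V_4)/6800 = 0
Collecting terms (coefficients in siemens):
  0.000521·V_1 - 0.0001333·V_2 - 0.0002778·V_4 = 0.000989
  0.0001495·V_2 - 0.0001333·V_1 - 0.00001613·V_5 = 0
  0.5027·V_3 - 0.2128·V_4 - 0.0122·V_6 = 2.5
  0.2141·V_4 - 0.0002778·V_1 - 0.2128·V_3 - 0.0009091·V_5 - 0.0001471·V_7 = 0
  0.0009752·V_5 - 0.00001613·V_2 - 0.0009091·V_4 = 0
  0.01243·V_6 - 0.0122·V_3 - 0.0002326·V_7 = 0
  0.001005·V_7 - 0.0001471·V_4 - 0.0002326·V_6 = 0
Solving these 7 simultaneous equations (Gaussian elimination) gives:
  V_1 = 8.973 V, V_2 = 8.924 V, V_3 = 8.991 V, V_4 = 8.985 V
  V_5 = 8.523 V, V_6 = 8.886 V, V_7 = 3.372 V
The requested potential is V_7 = 3.372 V.

Final answer: V_7 = 3.372 V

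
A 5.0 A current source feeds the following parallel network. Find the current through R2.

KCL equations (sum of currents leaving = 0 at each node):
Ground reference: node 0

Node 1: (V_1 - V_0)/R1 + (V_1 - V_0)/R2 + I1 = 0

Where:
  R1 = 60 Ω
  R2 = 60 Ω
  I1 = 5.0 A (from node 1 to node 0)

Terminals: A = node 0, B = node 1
All resistors sit directly between nodes 0 and 1, so they are in parallel and share one voltage V; the full source current 5 A splits among them.
1/R_par = 1/60 + 1/60 = 0.03333 S  =>  R_par = 30 Ω
V = I × R_par = 5 × 30 = 150 V
I_R2 = V/R2 = 150/60 = 2.5 A

Final answer: 2.5 A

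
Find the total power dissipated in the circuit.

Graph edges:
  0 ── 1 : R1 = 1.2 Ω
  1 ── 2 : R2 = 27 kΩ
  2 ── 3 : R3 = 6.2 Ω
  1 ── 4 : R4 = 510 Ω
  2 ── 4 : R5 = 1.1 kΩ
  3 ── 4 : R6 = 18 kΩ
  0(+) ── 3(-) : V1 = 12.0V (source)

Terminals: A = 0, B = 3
Nodal analysis, taking node 3 as the 0 V reference.
Source V1 fixes V_0 = 12 V.
KCL at each unknown node (sum of currents leaving = 0; resistances in Ω):
  Node 1: (V_1 - 12)/1.2 + (V_1 - V_2)/27000 + (V_1 - V_4)/510 = 0
  Node 2: (V_2 - V_1)/27000 + (V_2 - 0)/6.2 + (V_2 - V_4)/1100 = 0
  Node 4: (V_4 - V_1)/510 + (V_4 - V_2)/1100 + (V_4 - 0)/18000 = 0
Collecting terms (coefficients in siemens):
  0.8353·V_1 - 0.00003704·V_2 - 0.001961·V_4 = 10
  0.1622·V_2 - 0.00003704·V_1 - 0.0009091·V_4 = 0
  0.002925·V_4 - 0.001961·V_1 - 0.0009091·V_2 = 0
Solving these 3 simultaneous equations (Gaussian elimination) gives:
  V_1 = 11.99 V, V_2 = 0.04785 V, V_4 = 8.051 V
Power in each resistor, P = (ΔV)²/R:
  P_R1 = (12 - 11.99)²/1.2 = 0.00008001 W
  P_R2 = (11.99 - 0.04785)²/27000 = 0.005282 W
  P_R3 = (0.04785 - 0)²/6.2 = 0.0003693 W
  P_R4 = (11.99 - 8.051)²/510 = 0.03042 W
  P_R5 = (0.04785 - 8.051)²/1100 = 0.05823 W
  P_R6 = (0 - 8.051)²/18000 = 0.003601 W
P_total = P_R1 + P_R2 + P_R3 + P_R4 + P_R5 + P_R6 = 0.09799 W

Final answer: 0.09799 W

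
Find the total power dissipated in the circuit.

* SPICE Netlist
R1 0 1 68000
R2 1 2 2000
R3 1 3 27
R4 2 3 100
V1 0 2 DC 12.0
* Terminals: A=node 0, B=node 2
Nodal analysis, taking node 2 as the 0 V reference.
Source V1 fixes V_0 = 12 V.
KCL at each unknown node (sum of currents leaving = 0; resistances in Ω):
  Node 1: (V_1 - 12)/68000 + (V_1 - 0)/2000 + (V_1 - V_3)/27 = 0
  Node 3: (V_3 - V_1)/27 + (V_3 - 0)/100 = 0
Collecting terms (coefficients in siemens):
  0.03755·V_1 - 0.03704·V_3 = 0.0001765
  0.04704·V_3 - 0.03704·V_1 = 0
Determinant D = (0.03755)(0.04704) - (-0.03704)(-0.03704) = 0.0003946
V_1 = [(0.0001765)(0.04704) - (-0.03704)(0)]/D = 0.02104 V
V_3 = [(0.03755)(0) - (0.0001765)(-0.03704)]/D = 0.01656 V
Power in each resistor, P = (ΔV)²/R:
  P_R1 = (12 - 0.02104)²/68000 = 0.00211 W
  P_R2 = (0.02104 - 0)²/2000 = 0.0000002213 W
  P_R3 = (0.02104 - 0.01656)²/27 = 0.0000007408 W
  P_R4 = (0 - 0.01656)²/100 = 0.000002744 W
P_total = P_R1 + P_R2 + P_R3 + P_R4 = 0.002114 W

Final answer: 0.002114 W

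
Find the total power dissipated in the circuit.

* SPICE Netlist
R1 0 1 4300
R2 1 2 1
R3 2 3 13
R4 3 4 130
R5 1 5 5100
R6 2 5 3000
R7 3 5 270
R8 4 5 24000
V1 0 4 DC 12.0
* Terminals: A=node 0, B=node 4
Nodal analysis, taking node 4 as the 0 V reference.
Source V1 fixes V_0 = 12 V.
KCL at each unknown node (sum of currents leaving = 0; resistances in Ω):
  Node 1: (V_1 - 12)/4300 + (V_1 - V_2)/1 + (V_1 - V_5)/5100 = 0
  Node 2: (V_2 - V_1)/1 + (V_2 - V_3)/13 + (V_2 - V_5)/3000 = 0
  Node 3: (V_3 - V_2)/13 + (V_3 - 0)/130 + (V_3 - V_5)/270 = 0
  Node 5: (V_5 - V_1)/5100 + (V_5 - V_2)/3000 + (V_5 - V_3)/270 + (V_5 - 0)/24000 = 0
Collecting terms (coefficients in siemens):
  1·V_1 - 1·V_2 - 0.0001961·V_5 = 0.002791
  1.077·V_2 - 1·V_1 - 0.07692·V_3 - 0.0003333·V_5 = 0
  0.08832·V_3 - 0.07692·V_2 - 0.003704·V_5 = 0
  0.004275·V_5 - 0.0001961·V_1 - 0.0003333·V_2 - 0.003704·V_3 = 0
Solving these 4 simultaneous equations (Gaussian elimination) gives:
  V_1 = 0.3868 V, V_2 = 0.3841 V, V_3 = 0.3492 V, V_5 = 0.3502 V
Power in each resistor, P = (ΔV)²/R:
  P_R1 = (12 - 0.3868)²/4300 = 0.03136 W
  P_R2 = (0.3868 - 0.3841)²/1 = 0.000007255 W
  P_R3 = (0.3841 - 0.3492)²/13 = 0.00009353 W
  P_R4 = (0.3492 - 0)²/130 = 0.000938 W
  P_R5 = (0.3868 - 0.3502)²/5100 = 0.0000002616 W
  P_R6 = (0.3841 - 0.3502)²/3000 = 0.0000003815 W
  P_R7 = (0.3492 - 0.3502)²/270 = 0.000000003993 W
  P_R8 = (0 - 0.3502)²/24000 = 0.000005111 W
P_total = P_R1 + P_R2 + P_R3 + P_R4 + P_R5 + P_R6 + P_R7 + P_R8 = 0.03241 W

Final answer: 0.03241 W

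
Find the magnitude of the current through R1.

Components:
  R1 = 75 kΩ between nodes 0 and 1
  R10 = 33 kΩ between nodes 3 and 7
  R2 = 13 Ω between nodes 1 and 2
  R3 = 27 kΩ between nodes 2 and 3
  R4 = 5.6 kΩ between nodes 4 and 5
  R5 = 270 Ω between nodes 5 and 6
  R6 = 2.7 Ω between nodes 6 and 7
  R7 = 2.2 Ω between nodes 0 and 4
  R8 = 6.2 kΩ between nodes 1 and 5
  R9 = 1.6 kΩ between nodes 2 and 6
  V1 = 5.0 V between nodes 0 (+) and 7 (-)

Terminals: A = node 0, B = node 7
Nodal analysis, taking node 7 as the 0 V reference.
Source V1 fixes V_0 = 5 V.
KCL at each unknown node (sum of currents leaving = 0; resistances in Ω):
  Node 1: (V_1 - 5)/75000 + (V_1 - V_2)/13 + (V_1 - V_5)/6200 = 0
  Node 2: (V_2 - V_1)/13 + (V_2 - V_3)/27000 + (V_2 - V_6)/1600 = 0
  Node 3: (V_3 - V_2)/27000 + (V_3 - 0)/33000 = 0
  Node 4: (V_4 - V_5)/5600 + (V_4 - 5)/2.2 = 0
  Node 5: (V_5 - V_4)/5600 + (V_5 - V_6)/270 + (V_5 - V_1)/6200 = 0
  Node 6: (V_6 - V_5)/270 + (V_6 - 0)/2.7 + (V_6 - V_2)/1600 = 0
Collecting terms (coefficients in siemens):
  0.0771·V_1 - 0.07692·V_2 - 0.0001613·V_5 = 0.00006667
  0.07759·V_2 - 0.07692·V_1 - 0.00003704·V_3 - 0.000625·V_6 = 0
  0.00006734·V_3 - 0.00003704·V_2 = 0
  0.4547·V_4 - 0.0001786·V_5 = 2.273
  0.004044·V_5 - 0.0001613·V_1 - 0.0001786·V_4 - 0.003704·V_6 = 0
  0.3747·V_6 - 0.000625·V_2 - 0.003704·V_5 = 0
Solving these 6 simultaneous equations (Gaussian elimination) gives:
  V_1 = 0.1295 V, V_2 = 0.1284 V, V_3 = 0.07063 V, V_4 = 4.998 V
  V_5 = 0.2282 V, V_6 = 0.002469 V
I_R1 = (V_0 - V_1)/R1 = (5 - 0.1295)/75000 = 0.00006494 A
|I_R1| = 0.00006494 A

Final answer: |I_R1| = 6.494e-05 A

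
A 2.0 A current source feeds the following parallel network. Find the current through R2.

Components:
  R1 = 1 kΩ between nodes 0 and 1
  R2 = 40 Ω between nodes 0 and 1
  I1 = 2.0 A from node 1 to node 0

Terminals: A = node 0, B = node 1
All resistors sit directly between nodes 0 and 1, so they are in parallel and share one voltage V; the full source current 2 A splits among them.
1/R_par = 1/1000 + 1/40 = 0.026 S  =>  R_par = 38.46 Ω
V = I × R_par = 2 × 38.46 = 76.92 V
I_R2 = V/R2 = 76.92/40 = 1.923 A

Final answer: 1.923 A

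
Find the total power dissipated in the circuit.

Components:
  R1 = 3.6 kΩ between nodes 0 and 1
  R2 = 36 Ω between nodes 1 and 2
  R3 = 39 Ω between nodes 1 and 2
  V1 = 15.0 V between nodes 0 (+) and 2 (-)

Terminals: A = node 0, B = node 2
Nodal analysis, taking node 2 as the 0 V reference.
Source V1 fixes V_0 = 15 V.
KCL at each unknown node (sum of currents leaving = 0; resistances in Ω):
  Node 1: (V_1 - 15)/3600 + (V_1 - 0)/36 + (V_1 - 0)/39 = 0
Collecting terms: 0.0537 × V_1 = 0.004167  =>  V_1 = 0.0776 V
Power in each resistor, P = (ΔV)²/R:
  P_R1 = (15 - 0.0776)²/3600 = 0.06186 W
  P_R2 = (0.0776 - 0)²/36 = 0.0001673 W
  P_R3 = (0.0776 - 0)²/39 = 0.0001544 W
P_total = P_R1 + P_R2 + P_R3 = 0.06218 W

Final answer: 0.06218 W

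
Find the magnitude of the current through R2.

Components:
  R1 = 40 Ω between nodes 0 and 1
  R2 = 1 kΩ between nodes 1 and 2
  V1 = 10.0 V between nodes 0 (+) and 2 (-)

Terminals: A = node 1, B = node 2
Nodal analysis, taking node 2 as the 0 V reference.
Source V1 fixes V_0 = 10 V.
KCL at each unknown node (sum of currents leaving = 0; resistances in Ω):
  Node 1: (V_1 - 10)/40 + (V_1 - 0)/1000 = 0
Collecting terms: 0.026 × V_1 = 0.25  =>  V_1 = 9.615 V
I_R2 = (V_1 - V_2)/R2 = (9.615 - 0)/1000 = 0.009615 A
|I_R2| = 0.009615 A

Final answer: |I_R2| = 0.009615 A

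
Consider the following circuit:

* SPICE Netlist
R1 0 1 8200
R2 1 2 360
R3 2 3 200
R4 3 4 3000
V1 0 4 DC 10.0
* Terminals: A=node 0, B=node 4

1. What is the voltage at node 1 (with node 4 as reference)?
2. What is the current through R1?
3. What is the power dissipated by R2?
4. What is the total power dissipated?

Nodal analysis, taking node 4 as the 0 V reference.
Source V1 fixes V_0 = 10 V.
KCL at each unknown node (sum of currents leaving = 0; resistances in Ω):
  Node 1: (V_1 - 10)/8200 + (V_1 - V_2)/360 = 0
  Node 2: (V_2 - V_1)/360 + (V_2 - V_3)/200 = 0
  Node 3: (V_3 - V_2)/200 + (V_3 - 0)/3000 = 0
Collecting terms (coefficients in siemens):
  0.0029·V_1 - 0.002778·V_2 = 0.00122
  0.007778·V_2 - 0.002778·V_1 - 0.005·V_3 = 0
  0.005333·V_3 - 0.005·V_2 = 0
Solving these 3 simultaneous equations (Gaussian elimination) gives:
  V_1 = 3.027 V, V_2 = 2.721 V, V_3 = 2.551 V
Part 1:
  Read off the nodal solution: V_1 = 3.027 V
Part 2:
  I_R1 = (V_0 - V_1)/R1 = (10 - 3.027)/8200 = 0.0008503 A
  Magnitude: I_R1 = 0.0008503 A
Part 3:
  I_R2 = (V_1 - V_2)/R2 = (3.027 - 2.721)/360 = 0.0008503 A
  P_R2 = I_R2² × R2 = (0.0008503)² × 360 = 0.0002603 W
Part 4:
  Power in each resistor, P = (ΔV)²/R:
    P_R1 = (10 - 3.027)²/8200 = 0.005929 W
    P_R2 = (3.027 - 2.721)²/360 = 0.0002603 W
    P_R3 = (2.721 - 2.551)²/200 = 0.0001446 W
    P_R4 = (2.551 - 0)²/3000 = 0.002169 W
  P_total = P_R1 + P_R2 + P_R3 + P_R4 = 0.008503 W

Final answers:
1. V_1 = 3.027 V
2. I_R1 = 0.0008503 A
3. P_R2 = 0.0002603 W
4. P_total = 0.008503 W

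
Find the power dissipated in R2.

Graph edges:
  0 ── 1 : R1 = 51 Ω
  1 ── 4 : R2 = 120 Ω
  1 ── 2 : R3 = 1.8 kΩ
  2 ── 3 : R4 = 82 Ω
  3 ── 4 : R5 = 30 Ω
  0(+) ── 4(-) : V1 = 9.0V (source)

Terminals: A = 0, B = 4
Nodal analysis, taking node 4 as the 0 V reference.
Source V1 fixes V_0 = 9 V.
KCL at each unknown node (sum of currents leaving = 0; resistances in Ω):
  Node 1: (V_1 - 9)/51 + (V_1 - 0)/120 + (V_1 - V_2)/1800 = 0
  Node 2: (V_2 - V_1)/1800 + (V_2 - V_3)/82 = 0
  Node 3: (V_3 - V_2)/82 + (V_3 - 0)/30 = 0
Collecting terms (coefficients in siemens):
  0.0285·V_1 - 0.0005556·V_2 = 0.1765
  0.01275·V_2 - 0.0005556·V_1 - 0.0122·V_3 = 0
  0.04553·V_3 - 0.0122·V_2 = 0
Solving these 3 simultaneous equations (Gaussian elimination) gives:
  V_1 = 6.2 V, V_2 = 0.3632 V, V_3 = 0.09728 V
I_R2 = (V_1 - V_4)/R2 = (6.2 - 0)/120 = 0.05166 A
P_R2 = I_R2² × R2 = (0.05166)² × 120 = 0.3203 W

Final answer: 0.3203 W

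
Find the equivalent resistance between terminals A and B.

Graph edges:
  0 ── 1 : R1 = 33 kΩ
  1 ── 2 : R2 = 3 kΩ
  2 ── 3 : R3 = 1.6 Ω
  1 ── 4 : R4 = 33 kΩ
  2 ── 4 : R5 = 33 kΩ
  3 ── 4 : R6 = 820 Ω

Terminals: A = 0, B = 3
The network is not a plain series/parallel combination. Inject a 1 A test current into terminal A (node 0) and return it from terminal B (node 3); then R_eq = V_A / (1 A).
Nodal analysis, taking node 3 as the 0 V reference.
Current source I_test pushes 1 A into node 0 and draws it out of node 3.
KCL at each unknown node (sum of currents leaving = 0; resistances in Ω):
  Node 0: (V_0 - V_1)/33000 - 1 = 0
  Node 1: (V_1 - V_0)/33000 + (V_1 - V_2)/3000 + (V_1 - V_4)/33000 = 0
  Node 2: (V_2 - V_1)/3000 + (V_2 - 0)/1.6 + (V_2 - V_4)/33000 = 0
  Node 4: (V_4 - V_1)/33000 + (V_4 - V_2)/33000 + (V_4 - 0)/820 = 0
Collecting terms (coefficients in siemens):
  0.0000303·V_0 - 0.0000303·V_1 = 1
  0.0003939·V_1 - 0.0000303·V_0 - 0.0003333·V_2 - 0.0000303·V_4 = 0
  0.6254·V_2 - 0.0003333·V_1 - 0.0000303·V_4 = 0
  0.00128·V_4 - 0.0000303·V_1 - 0.0000303·V_2 = 0
Solving these 4 simultaneous equations (Gaussian elimination) gives:
  V_0 = 35760 V, V_1 = 2757 V, V_2 = 1.473 V, V_4 = 65.29 V
R_eq = V_0 / 1 A = 35760 Ω = 35.76 kΩ

Final answer: 35.76 kΩ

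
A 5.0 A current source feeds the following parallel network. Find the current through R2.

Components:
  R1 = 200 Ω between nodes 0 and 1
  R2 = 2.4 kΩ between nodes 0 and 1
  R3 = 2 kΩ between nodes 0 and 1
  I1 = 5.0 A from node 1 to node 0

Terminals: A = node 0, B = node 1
All resistors sit directly between nodes 0 and 1, so they are in parallel and share one voltage V; the full source current 5 A splits among them.
1/R_par = 1/200 + 1/2400 + 1/2000 = 0.005917 S  =>  R_par = 169 Ω
V = I × R_par = 5 × 169 = 845.1 V
I_R2 = V/R2 = 845.1/2400 = 0.3521 A

Final answer: 0.3521 A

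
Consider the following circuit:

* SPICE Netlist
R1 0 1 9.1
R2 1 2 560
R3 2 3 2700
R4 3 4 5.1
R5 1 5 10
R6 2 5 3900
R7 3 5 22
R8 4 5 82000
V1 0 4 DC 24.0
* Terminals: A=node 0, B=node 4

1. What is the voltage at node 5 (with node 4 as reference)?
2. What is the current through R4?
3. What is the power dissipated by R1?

Nodal analysis, taking node 4 as the 0 V reference.
Source V1 fixes V_0 = 24 V.
KCL at each unknown node (sum of currents leaving = 0; resistances in Ω):
  Node 1: (V_1 - 24)/9.1 + (V_1 - V_2)/560 + (V_1 - V_5)/10 = 0
  Node 2: (V_2 - V_1)/560 + (V_2 - V_3)/2700 + (V_2 - V_5)/3900 = 0
  Node 3: (V_3 - V_2)/2700 + (V_3 - 0)/5.1 + (V_3 - V_5)/22 = 0
  Node 5: (V_5 - V_1)/10 + (V_5 - V_2)/3900 + (V_5 - V_3)/22 + (V_5 - 0)/82000 = 0
Collecting terms (coefficients in siemens):
  0.2117·V_1 - 0.001786·V_2 - 0.1·V_5 = 2.637
  0.002412·V_2 - 0.001786·V_1 - 0.0003704·V_3 - 0.0002564·V_5 = 0
  0.2419·V_3 - 0.0003704·V_2 - 0.04545·V_5 = 0
  0.1457·V_5 - 0.1·V_1 - 0.0002564·V_2 - 0.04545·V_3 = 0
Solving these 4 simultaneous equations (Gaussian elimination) gives:
  V_1 = 19.24 V, V_2 = 16.14 V, V_3 = 2.667 V, V_5 = 14.06 V
Part 1:
  Read off the nodal solution: V_5 = 14.06 V
Part 2:
  I_R4 = (V_3 - V_4)/R4 = (2.667 - 0)/5.1 = 0.523 A
  Magnitude: I_R4 = 0.523 A
Part 3:
  I_R1 = (V_0 - V_1)/R1 = (24 - 19.24)/9.1 = 0.5232 A
  P_R1 = I_R1² × R1 = (0.5232)² × 9.1 = 2.491 W

Final answers:
1. V_5 = 14.06 V
2. I_R4 = 0.523 A
3. P_R1 = 2.491 W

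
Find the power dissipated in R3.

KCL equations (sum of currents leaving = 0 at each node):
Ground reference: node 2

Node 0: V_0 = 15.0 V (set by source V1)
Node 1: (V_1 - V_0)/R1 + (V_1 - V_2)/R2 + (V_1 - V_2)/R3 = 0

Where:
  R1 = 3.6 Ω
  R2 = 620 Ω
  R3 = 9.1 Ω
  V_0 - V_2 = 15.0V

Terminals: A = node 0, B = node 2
Nodal analysis, taking node 2 as the 0 V reference.
Source V1 fixes V_0 = 15 V.
KCL at each unknown node (sum of currents leaving = 0; resistances in Ω):
  Node 1: (V_1 - 15)/3.6 + (V_1 - 0)/620 + (V_1 - 0)/9.1 = 0
Collecting terms: 0.3893 × V_1 = 4.167  =>  V_1 = 10.7 V
I_R3 = (V_1 - V_2)/R3 = (10.7 - 0)/9.1 = 1.176 A
P_R3 = I_R3² × R3 = (1.176)² × 9.1 = 12.59 W

Final answer: 12.59 W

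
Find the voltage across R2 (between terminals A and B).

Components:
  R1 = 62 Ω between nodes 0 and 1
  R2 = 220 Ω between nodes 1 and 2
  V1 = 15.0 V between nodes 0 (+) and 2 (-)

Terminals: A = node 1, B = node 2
R1 and R2 are in series across V1 (node 0 → node 1 → node 2), and the output A–B is taken across R2, so this is a voltage divider.
Series current: I = V1/(R1 + R2) = 15/(62 + 220) = 15/282 = 0.05319 A
V_R2 = I × R2 = V1 × R2/(R1 + R2) = 15 × 220/282 = 11.7 V

Final answer: 11.7 V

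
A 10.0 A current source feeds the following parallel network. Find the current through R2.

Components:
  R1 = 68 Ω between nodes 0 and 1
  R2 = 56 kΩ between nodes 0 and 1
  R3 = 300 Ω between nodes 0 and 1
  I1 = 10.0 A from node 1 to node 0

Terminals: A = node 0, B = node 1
All resistors sit directly between nodes 0 and 1, so they are in parallel and share one voltage V; the full source current 10 A splits among them.
1/R_par = 1/68 + 1/56000 + 1/300 = 0.01806 S  =>  R_par = 55.38 Ω
V = I × R_par = 10 × 55.38 = 553.8 V
I_R2 = V/R2 = 553.8/56000 = 0.009889 A

Final answer: 0.009889 A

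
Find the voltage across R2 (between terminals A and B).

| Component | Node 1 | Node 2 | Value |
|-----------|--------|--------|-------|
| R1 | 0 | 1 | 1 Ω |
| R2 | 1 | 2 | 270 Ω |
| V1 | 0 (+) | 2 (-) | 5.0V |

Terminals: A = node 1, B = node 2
R1 and R2 are in series across V1 (node 0 → node 1 → node 2), and the output A–B is taken across R2, so this is a voltage divider.
Series current: I = V1/(R1 + R2) = 5/(1 + 270) = 5/271 = 0.01845 A
V_R2 = I × R2 = V1 × R2/(R1 + R2) = 5 × 270/271 = 4.982 V

Final answer: 4.982 V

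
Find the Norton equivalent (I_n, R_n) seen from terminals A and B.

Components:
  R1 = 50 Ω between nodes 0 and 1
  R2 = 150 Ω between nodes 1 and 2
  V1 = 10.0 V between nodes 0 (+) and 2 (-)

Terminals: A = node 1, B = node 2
Find the Thévenin equivalent first; then I_n = V_th/R_th and R_n = R_th.
Step 1 — V_th is the open-circuit voltage V_A - V_B (nothing connected across the terminals).
Nodal analysis, taking node 2 as the 0 V reference.
Source V1 fixes V_0 = 10 V.
KCL at each unknown node (sum of currents leaving = 0; resistances in Ω):
  Node 1: (V_1 - 10)/50 + (V_1 - 0)/150 = 0
Collecting terms: 0.02667 × V_1 = 0.2  =>  V_1 = 7.5 V
V_th = V_1 - V_2 = 7.5 - 0 = 7.5 V
Step 2 — R_th: zero the source — replace V1 by a short circuit (node 2 merges into node 0) — and find the resistance seen between A (node 1) and B (node 0).
Reduce the network between node 1 (A) and node 0 (B) by series/parallel combination:
  Rp1 = R1 ‖ R2 (parallel, both between nodes 0 and 1) = 1/(1/50 + 1/150) = 37.5 Ω
R_th = 37.5 Ω
I_n = V_th/R_th = 7.5/37.5 = 0.2 A, and R_n = R_th = 37.5 Ω

Final answer: I_n = 0.2 A, R_n = 37.5 Ω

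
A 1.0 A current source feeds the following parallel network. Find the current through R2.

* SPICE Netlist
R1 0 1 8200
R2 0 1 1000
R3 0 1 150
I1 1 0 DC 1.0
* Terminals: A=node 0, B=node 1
All resistors sit directly between nodes 0 and 1, so they are in parallel and share one voltage V; the full source current 1 A splits among them.
1/R_par = 1/8200 + 1/1000 + 1/150 = 0.007789 S  =>  R_par = 128.4 Ω
V = I × R_par = 1 × 128.4 = 128.4 V
I_R2 = V/R2 = 128.4/1000 = 0.1284 A

Final answer: 0.1284 A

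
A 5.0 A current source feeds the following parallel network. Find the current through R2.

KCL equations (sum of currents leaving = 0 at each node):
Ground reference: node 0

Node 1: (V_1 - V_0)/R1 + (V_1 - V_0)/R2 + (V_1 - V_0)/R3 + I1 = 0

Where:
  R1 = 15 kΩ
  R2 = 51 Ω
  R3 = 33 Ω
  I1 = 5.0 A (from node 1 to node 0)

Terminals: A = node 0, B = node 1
All resistors sit directly between nodes 0 and 1, so they are in parallel and share one voltage V; the full source current 5 A splits among them.
1/R_par = 1/15000 + 1/51 + 1/33 = 0.04998 S  =>  R_par = 20.01 Ω
V = I × R_par = 5 × 20.01 = 100 V
I_R2 = V/R2 = 100/51 = 1.962 A

Final answer: 1.962 A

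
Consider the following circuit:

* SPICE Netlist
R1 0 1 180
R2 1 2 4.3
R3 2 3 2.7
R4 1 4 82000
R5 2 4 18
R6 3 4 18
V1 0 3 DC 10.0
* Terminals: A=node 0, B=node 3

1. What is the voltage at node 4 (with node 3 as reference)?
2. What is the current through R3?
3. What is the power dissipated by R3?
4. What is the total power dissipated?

Nodal analysis, taking node 3 as the 0 V reference.
Source V1 fixes V_0 = 10 V.
KCL at each unknown node (sum of currents leaving = 0; resistances in Ω):
  Node 1: (V_1 - 10)/180 + (V_1 - V_2)/4.3 + (V_1 - V_4)/82000 = 0
  Node 2: (V_2 - V_1)/4.3 + (V_2 - 0)/2.7 + (V_2 - V_4)/18 = 0
  Node 4: (V_4 - V_1)/82000 + (V_4 - V_2)/18 + (V_4 - 0)/18 = 0
Collecting terms (coefficients in siemens):
  0.2381·V_1 - 0.2326·V_2 - 0.0000122·V_4 = 0.05556
  0.6585·V_2 - 0.2326·V_1 - 0.05556·V_4 = 0
  0.1111·V_4 - 0.0000122·V_1 - 0.05556·V_2 = 0
Solving these 3 simultaneous equations (Gaussian elimination) gives:
  V_1 = 0.3646 V, V_2 = 0.1344 V, V_4 = 0.06725 V
Part 1:
  Read off the nodal solution: V_4 = 0.06725 V
Part 2:
  I_R3 = (V_2 - V_3)/R3 = (0.1344 - 0)/2.7 = 0.04979 A
  Magnitude: I_R3 = 0.04979 A
Part 3:
  I_R3 = (V_2 - V_3)/R3 = (0.1344 - 0)/2.7 = 0.04979 A
  P_R3 = I_R3² × R3 = (0.04979)² × 2.7 = 0.006694 W
Part 4:
  Power in each resistor, P = (ΔV)²/R:
    P_R1 = (10 - 0.3646)²/180 = 0.5158 W
    P_R2 = (0.3646 - 0.1344)²/4.3 = 0.01232 W
    P_R3 = (0.1344 - 0)²/2.7 = 0.006694 W
    P_R4 = (0.3646 - 0.06725)²/82000 = 0.000001078 W
    P_R5 = (0.1344 - 0.06725)²/18 = 0.0002508 W
    P_R6 = (0 - 0.06725)²/18 = 0.0002513 W
  P_total = P_R1 + P_R2 + P_R3 + P_R4 + P_R5 + P_R6 = 0.5353 W

Final answers:
1. V_4 = 0.06725 V
2. I_R3 = 0.04979 A
3. P_R3 = 0.006694 W
4. P_total = 0.5353 W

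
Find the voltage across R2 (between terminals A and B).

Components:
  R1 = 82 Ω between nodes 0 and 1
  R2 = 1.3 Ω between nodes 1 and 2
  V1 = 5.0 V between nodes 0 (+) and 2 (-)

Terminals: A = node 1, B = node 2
R1 and R2 are in series across V1 (node 0 → node 1 → node 2), and the output A–B is taken across R2, so this is a voltage divider.
Series current: I = V1/(R1 + R2) = 5/(82 + 1.3) = 5/83.3 = 0.06002 A
V_R2 = I × R2 = V1 × R2/(R1 + R2) = 5 × 1.3/83.3 = 0.07803 V

Final answer: 0.07803 V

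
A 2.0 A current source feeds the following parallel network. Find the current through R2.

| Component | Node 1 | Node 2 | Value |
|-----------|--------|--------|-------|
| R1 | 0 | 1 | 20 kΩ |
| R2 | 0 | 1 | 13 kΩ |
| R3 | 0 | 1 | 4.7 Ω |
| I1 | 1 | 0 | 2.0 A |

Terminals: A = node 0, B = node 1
All resistors sit directly between nodes 0 and 1, so they are in parallel and share one voltage V; the full source current 2 A splits among them.
1/R_par = 1/20000 + 1/13000 + 1/4.7 = 0.2129 S  =>  R_par = 4.697 Ω
V = I × R_par = 2 × 4.697 = 9.394 V
I_R2 = V/R2 = 9.394/13000 = 0.0007226 A

Final answer: 0.0007226 A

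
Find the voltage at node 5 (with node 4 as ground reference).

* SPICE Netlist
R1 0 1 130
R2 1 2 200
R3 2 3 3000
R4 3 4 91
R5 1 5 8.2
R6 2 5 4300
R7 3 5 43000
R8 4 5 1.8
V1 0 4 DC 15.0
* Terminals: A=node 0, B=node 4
Nodal analysis, taking node 4 as the 0 V reference.
Source V1 fixes V_0 = 15 V.
KCL at each unknown node (sum of currents leaving = 0; resistances in Ω):
  Node 1: (V_1 - 15)/130 + (V_1 - V_2)/200 + (V_1 - V_5)/8.2 = 0
  Node 2: (V_2 - V_1)/200 + (V_2 - V_3)/3000 + (V_2 - V_5)/4300 = 0
  Node 3: (V_3 - V_2)/3000 + (V_3 - 0)/91 + (V_3 - V_5)/43000 = 0
  Node 5: (V_5 - V_1)/8.2 + (V_5 - V_2)/4300 + (V_5 - V_3)/43000 + (V_5 - 0)/1.8 = 0
Collecting terms (coefficients in siemens):
  0.1346·V_1 - 0.005·V_2 - 0.122·V_5 = 0.1154
  0.005566·V_2 - 0.005·V_1 - 0.0003333·V_3 - 0.0002326·V_5 = 0
  0.01135·V_3 - 0.0003333·V_2 - 0.00002326·V_5 = 0
  0.6778·V_5 - 0.122·V_1 - 0.0002326·V_2 - 0.00002326·V_3 = 0
Solving these 4 simultaneous equations (Gaussian elimination) gives:
  V_1 = 1.067 V, V_2 = 0.9684 V, V_3 = 0.02885 V, V_5 = 0.1923 V
The requested potential is V_5 = 0.1923 V.

Final answer: V_5 = 0.1923 V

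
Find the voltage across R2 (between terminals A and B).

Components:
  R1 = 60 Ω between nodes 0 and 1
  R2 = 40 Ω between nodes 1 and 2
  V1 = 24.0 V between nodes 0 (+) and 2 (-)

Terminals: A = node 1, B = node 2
R1 and R2 are in series across V1 (node 0 → node 1 → node 2), and the output A–B is taken across R2, so this is a voltage divider.
Series current: I = V1/(R1 + R2) = 24/(60 + 40) = 24/100 = 0.24 A
V_R2 = I × R2 = V1 × R2/(R1 + R2) = 24 × 40/100 = 9.6 V

Final answer: 9.6 V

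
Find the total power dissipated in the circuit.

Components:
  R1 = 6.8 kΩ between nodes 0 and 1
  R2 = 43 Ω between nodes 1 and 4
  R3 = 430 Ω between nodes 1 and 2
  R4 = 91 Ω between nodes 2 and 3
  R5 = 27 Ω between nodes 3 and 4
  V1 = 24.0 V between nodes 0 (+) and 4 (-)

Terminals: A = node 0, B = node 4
Nodal analysis, taking node 4 as the 0 V reference.
Source V1 fixes V_0 = 24 V.
KCL at each unknown node (sum of currents leaving = 0; resistances in Ω):
  Node 1: (V_1 - 24)/6800 + (V_1 - 0)/43 + (V_1 - V_2)/430 = 0
  Node 2: (V_2 - V_1)/430 + (V_2 - V_3)/91 = 0
  Node 3: (V_3 - V_2)/91 + (V_3 - 0)/27 = 0
Collecting terms (coefficients in siemens):
  0.02573·V_1 - 0.002326·V_2 = 0.003529
  0.01331·V_2 - 0.002326·V_1 - 0.01099·V_3 = 0
  0.04803·V_3 - 0.01099·V_2 = 0
Solving these 3 simultaneous equations (Gaussian elimination) gives:
  V_1 = 0.1399 V, V_2 = 0.03012 V, V_3 = 0.006893 V
Power in each resistor, P = (ΔV)²/R:
  P_R1 = (24 - 0.1399)²/6800 = 0.08372 W
  P_R2 = (0.1399 - 0)²/43 = 0.0004552 W
  P_R3 = (0.1399 - 0.03012)²/430 = 0.00002803 W
  P_R4 = (0.03012 - 0.006893)²/91 = 0.000005931 W
  P_R5 = (0.006893 - 0)²/27 = 0.00000176 W
P_total = P_R1 + P_R2 + P_R3 + P_R4 + P_R5 = 0.08421 W

Final answer: 0.08421 W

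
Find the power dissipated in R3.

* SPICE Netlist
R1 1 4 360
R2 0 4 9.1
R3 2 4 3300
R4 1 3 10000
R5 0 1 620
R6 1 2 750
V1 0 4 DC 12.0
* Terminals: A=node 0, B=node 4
Nodal analysis, taking node 4 as the 0 V reference.
Source V1 fixes V_0 = 12 V.
KCL at each unknown node (sum of currents leaving = 0; resistances in Ω):
  Node 1: (V_1 - 0)/360 + (V_1 - V_3)/10000 + (V_1 - 12)/620 + (V_1 - V_2)/750 = 0
  Node 2: (V_2 - 0)/3300 + (V_2 - V_1)/750 = 0
  Node 3: (V_3 - V_1)/10000 = 0
Collecting terms (coefficients in siemens):
  0.005824·V_1 - 0.001333·V_2 - 0.0001·V_3 = 0.01935
  0.001636·V_2 - 0.001333·V_1 = 0
  0.0001·V_3 - 0.0001·V_1 = 0
Solving these 3 simultaneous equations (Gaussian elimination) gives:
  V_1 = 4.173 V, V_2 = 3.401 V, V_3 = 4.173 V
I_R3 = (V_2 - V_4)/R3 = (3.401 - 0)/3300 = 0.00103 A
P_R3 = I_R3² × R3 = (0.00103)² × 3300 = 0.003504 W

Final answer: 0.003504 W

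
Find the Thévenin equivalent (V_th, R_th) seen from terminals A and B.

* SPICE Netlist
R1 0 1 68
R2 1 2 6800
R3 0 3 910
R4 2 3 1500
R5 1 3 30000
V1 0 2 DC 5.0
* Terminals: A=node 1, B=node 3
Step 1 — V_th is the open-circuit voltage V_A - V_B (nothing connected across the terminals).
Nodal analysis, taking node 2 as the 0 V reference.
Source V1 fixes V_0 = 5 V.
KCL at each unknown node (sum of currents leaving = 0; resistances in Ω):
  Node 1: (V_1 - 5)/68 + (V_1 - 0)/6800 + (V_1 - V_3)/30000 = 0
  Node 3: (V_3 - 5)/910 + (V_3 - 0)/1500 + (V_3 - V_1)/30000 = 0
Collecting terms (coefficients in siemens):
  0.01489·V_1 - 0.00003333·V_3 = 0.07353
  0.001799·V_3 - 0.00003333·V_1 = 0.005495
Determinant D = (0.01489)(0.001799) - (-0.00003333)(-0.00003333) = 0.00002678
V_1 = [(0.07353)(0.001799) - (-0.00003333)(0.005495)]/D = 4.946 V
V_3 = [(0.01489)(0.005495) - (0.07353)(-0.00003333)]/D = 3.146 V
V_th = V_1 - V_3 = 4.946 - 3.146 = 1.8 V
Step 2 — R_th: zero the source — replace V1 by a short circuit (node 2 merges into node 0) — and find the resistance seen between A (node 1) and B (node 3).
Reduce the network between node 1 (A) and node 3 (B) by series/parallel combination:
  Rp1 = R1 ‖ R2 (parallel, both between nodes 0 and 1) = 1/(1/68 + 1/6800) = 67.33 Ω
  Rp2 = R3 ‖ R4 (parallel, both between nodes 0 and 3) = 1/(1/910 + 1/1500) = 566.4 Ω
  Rs1 = Rp1 + Rp2 (series, joined only at node 0) = 67.33 + 566.4 = 633.7 Ω
  Rp3 = R5 ‖ Rs1 (parallel, both between nodes 1 and 3) = 1/(1/30000 + 1/633.7) = 620.6 Ω
R_th = 620.6 Ω

Final answer: V_th = 1.8 V, R_th = 620.6 Ω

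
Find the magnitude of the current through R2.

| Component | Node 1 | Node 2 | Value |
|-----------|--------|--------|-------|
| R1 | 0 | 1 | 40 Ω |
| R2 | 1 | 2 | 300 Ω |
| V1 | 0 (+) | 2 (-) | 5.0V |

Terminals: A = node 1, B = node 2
Nodal analysis, taking node 2 as the 0 V reference.
Source V1 fixes V_0 = 5 V.
KCL at each unknown node (sum of currents leaving = 0; resistances in Ω):
  Node 1: (V_1 - 5)/40 + (V_1 - 0)/300 = 0
Collecting terms: 0.02833 × V_1 = 0.125  =>  V_1 = 4.412 V
I_R2 = (V_1 - V_2)/R2 = (4.412 - 0)/300 = 0.01471 A
|I_R2| = 0.01471 A

Final answer: |I_R2| = 0.01471 A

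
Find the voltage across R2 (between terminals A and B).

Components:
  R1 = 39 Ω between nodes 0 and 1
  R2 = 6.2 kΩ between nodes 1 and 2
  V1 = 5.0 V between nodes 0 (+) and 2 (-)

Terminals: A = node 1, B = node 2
R1 and R2 are in series across V1 (node 0 → node 1 → node 2), and the output A–B is taken across R2, so this is a voltage divider.
Series current: I = V1/(R1 + R2) = 5/(39 + 6200) = 5/6239 = 0.0008014 A
V_R2 = I × R2 = V1 × R2/(R1 + R2) = 5 × 6200/6239 = 4.969 V

Final answer: 4.969 V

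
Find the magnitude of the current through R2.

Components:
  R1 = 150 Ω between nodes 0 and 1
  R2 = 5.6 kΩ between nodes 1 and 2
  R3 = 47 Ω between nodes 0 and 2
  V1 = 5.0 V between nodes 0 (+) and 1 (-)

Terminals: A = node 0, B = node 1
Nodal analysis, taking node 1 as the 0 V reference.
Source V1 fixes V_0 = 5 V.
KCL at each unknown node (sum of currents leaving = 0; resistances in Ω):
  Node 2: (V_2 - 0)/5600 + (V_2 - 5)/47 = 0
Collecting terms: 0.02146 × V_2 = 0.1064  =>  V_2 = 4.958 V
I_R2 = (V_1 - V_2)/R2 = (0 - 4.958)/5600 = -0.0008854 A
|I_R2| = 0.0008854 A

Final answer: |I_R2| = 0.0008854 A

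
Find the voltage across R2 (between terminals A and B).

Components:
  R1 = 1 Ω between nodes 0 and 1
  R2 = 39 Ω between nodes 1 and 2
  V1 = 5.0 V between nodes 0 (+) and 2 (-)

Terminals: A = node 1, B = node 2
R1 and R2 are in series across V1 (node 0 → node 1 → node 2), and the output A–B is taken across R2, so this is a voltage divider.
Series current: I = V1/(R1 + R2) = 5/(1 + 39) = 5/40 = 0.125 A
V_R2 = I × R2 = V1 × R2/(R1 + R2) = 5 × 39/40 = 4.875 V

Final answer: 4.875 V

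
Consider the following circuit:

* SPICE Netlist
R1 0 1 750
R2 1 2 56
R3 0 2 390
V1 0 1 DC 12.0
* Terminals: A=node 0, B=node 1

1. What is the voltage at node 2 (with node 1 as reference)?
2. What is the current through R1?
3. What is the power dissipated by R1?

Nodal analysis, taking node 1 as the 0 V reference.
Source V1 fixes V_0 = 12 V.
KCL at each unknown node (sum of currents leaving = 0; resistances in Ω):
  Node 2: (V_2 - 0)/56 + (V_2 - 12)/390 = 0
Collecting terms: 0.02042 × V_2 = 0.03077  =>  V_2 = 1.507 V
Part 1:
  Read off the nodal solution: V_2 = 1.507 V
Part 2:
  I_R1 = (V_0 - V_1)/R1 = (12 - 0)/750 = 0.016 A
  Magnitude: I_R1 = 0.016 A
Part 3:
  I_R1 = (V_0 - V_1)/R1 = (12 - 0)/750 = 0.016 A
  P_R1 = I_R1² × R1 = (0.016)² × 750 = 0.192 W

Final answers:
1. V_2 = 1.507 V
2. I_R1 = 0.016 A
3. P_R1 = 0.192 W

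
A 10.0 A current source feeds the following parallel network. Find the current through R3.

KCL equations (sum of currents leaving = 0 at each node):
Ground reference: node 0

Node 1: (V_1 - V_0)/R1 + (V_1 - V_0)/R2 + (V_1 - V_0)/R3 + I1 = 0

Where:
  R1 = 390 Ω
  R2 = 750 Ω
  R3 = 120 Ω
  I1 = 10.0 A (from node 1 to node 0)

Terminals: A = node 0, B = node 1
All resistors sit directly between nodes 0 and 1, so they are in parallel and share one voltage V; the full source current 10 A splits among them.
1/R_par = 1/390 + 1/750 + 1/120 = 0.01223 S  =>  R_par = 81.76 Ω
V = I × R_par = 10 × 81.76 = 817.6 V
I_R3 = V/R3 = 817.6/120 = 6.813 A

Final answer: 6.813 A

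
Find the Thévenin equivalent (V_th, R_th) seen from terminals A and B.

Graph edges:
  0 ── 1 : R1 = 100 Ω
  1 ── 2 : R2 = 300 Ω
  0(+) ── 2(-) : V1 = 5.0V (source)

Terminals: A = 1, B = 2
Step 1 — V_th is the open-circuit voltage V_A - V_B (nothing connected across the terminals).
Nodal analysis, taking node 2 as the 0 V reference.
Source V1 fixes V_0 = 5 V.
KCL at each unknown node (sum of currents leaving = 0; resistances in Ω):
  Node 1: (V_1 - 5)/100 + (V_1 - 0)/300 = 0
Collecting terms: 0.01333 × V_1 = 0.05  =>  V_1 = 3.75 V
V_th = V_1 - V_2 = 3.75 - 0 = 3.75 V
Step 2 — R_th: zero the source — replace V1 by a short circuit (node 2 merges into node 0) — and find the resistance seen between A (node 1) and B (node 0).
Reduce the network between node 1 (A) and node 0 (B) by series/parallel combination:
  Rp1 = R1 ‖ R2 (parallel, both between nodes 0 and 1) = 1/(1/100 + 1/300) = 75 Ω
R_th = 75 Ω

Final answer: V_th = 3.75 V, R_th = 75 Ω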